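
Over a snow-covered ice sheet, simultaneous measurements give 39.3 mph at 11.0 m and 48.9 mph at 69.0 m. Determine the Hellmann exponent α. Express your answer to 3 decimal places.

Power law: V₂/V₁ = (z₂/z₁)^α ⇒ α = ln(V₂/V₁) / ln(z₂/z₁)
α = ln(48.9/39.3) / ln(69.0/11.0) = ln(1.2443) / ln(6.2727)
  = 0.21855 / 1.83621 = 0.11902

α ≈ 0.119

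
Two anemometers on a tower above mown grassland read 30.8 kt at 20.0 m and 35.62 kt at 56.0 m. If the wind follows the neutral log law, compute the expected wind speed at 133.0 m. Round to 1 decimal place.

39.7 kt

Log law: V ∝ ln(z/z₀). From the pair, with r = V₁/V₂ = 0.86468,
ln z₀ = (ln z₁ − r·ln z₂)/(1 − r) = (2.9957 − 0.86468×4.0254)/0.13532 = -3.5836 → z₀ = 0.02778 m
V₃ = V₁ · ln(z₃/z₀)/ln(z₁/z₀) = 30.8 × 8.4739/6.5793 = 39.6693 kt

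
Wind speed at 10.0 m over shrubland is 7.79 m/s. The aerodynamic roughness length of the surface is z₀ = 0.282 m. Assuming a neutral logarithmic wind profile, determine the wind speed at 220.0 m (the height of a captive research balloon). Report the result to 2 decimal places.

Log law: V(z) ∝ ln(z/z₀), so V₂/V₁ = ln(z₂/z₀) / ln(z₁/z₀).
ln(220.0/0.282) = 6.6595, ln(10.0/0.282) = 3.5684
V₂ = 7.79 × 6.6595/3.5684 = 7.79 × 1.8662 = 14.5378 m/s

14.54 m/s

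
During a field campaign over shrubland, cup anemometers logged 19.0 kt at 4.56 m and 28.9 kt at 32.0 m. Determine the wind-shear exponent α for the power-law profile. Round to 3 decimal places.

Power law: V₂/V₁ = (z₂/z₁)^α ⇒ α = ln(V₂/V₁) / ln(z₂/z₁)
α = ln(28.9/19.0) / ln(32.0/4.56) = ln(1.5211) / ln(7.0175)
  = 0.41940 / 1.94841 = 0.21525

α ≈ 0.215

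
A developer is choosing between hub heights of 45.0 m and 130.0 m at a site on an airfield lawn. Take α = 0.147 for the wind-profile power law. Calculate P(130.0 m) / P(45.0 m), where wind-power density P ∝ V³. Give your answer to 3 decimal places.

Speed ratio: V_B/V_A = (z_B/z_A)^α = (130.0/45.0)^0.147 = (2.8889)^0.147 = 1.16877
Power-density ratio: P_B/P_A = (V_B/V_A)³ = (1.16877)³ = 1.59655

1.597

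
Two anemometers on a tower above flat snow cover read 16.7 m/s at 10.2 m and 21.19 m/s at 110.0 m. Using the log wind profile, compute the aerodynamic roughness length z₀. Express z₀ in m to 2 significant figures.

Log law: V(z) ∝ ln(z/z₀). With r = V₁/V₂ = 16.7/21.19 = 0.78811,
r · ln(z₂/z₀) = ln(z₁/z₀) ⇒ ln z₀ = (ln z₁ − r·ln z₂)/(1 − r)
ln z₀ = (2.32239 − 0.78811×4.70048) / 0.21189 = -6.5226
z₀ = exp(-6.5226) = 0.001470 m

z₀ ≈ 0.0015 m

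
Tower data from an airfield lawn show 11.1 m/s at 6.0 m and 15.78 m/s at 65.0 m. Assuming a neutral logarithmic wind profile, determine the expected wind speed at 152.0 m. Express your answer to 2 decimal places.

Log law: V ∝ ln(z/z₀). From the pair, with r = V₁/V₂ = 0.70342,
ln z₀ = (ln z₁ − r·ln z₂)/(1 − r) = (1.7918 − 0.70342×4.1744)/0.29658 = -3.8593 → z₀ = 0.02108 m
V₃ = V₁ · ln(z₃/z₀)/ln(z₁/z₀) = 11.1 × 8.8832/5.6511 = 17.4486 m/s

17.45 m/s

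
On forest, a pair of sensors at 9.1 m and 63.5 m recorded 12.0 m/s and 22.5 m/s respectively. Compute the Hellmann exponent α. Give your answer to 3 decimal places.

α ≈ 0.324

Power law: V₂/V₁ = (z₂/z₁)^α ⇒ α = ln(V₂/V₁) / ln(z₂/z₁)
α = ln(22.5/12.0) / ln(63.5/9.1) = ln(1.8750) / ln(6.9780)
  = 0.62861 / 1.94277 = 0.32356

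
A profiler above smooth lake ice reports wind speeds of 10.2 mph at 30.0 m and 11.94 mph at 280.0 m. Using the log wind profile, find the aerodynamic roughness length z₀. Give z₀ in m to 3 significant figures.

z₀ ≈ 0.0000618 m

Log law: V(z) ∝ ln(z/z₀). With r = V₁/V₂ = 10.2/11.94 = 0.85427,
r · ln(z₂/z₀) = ln(z₁/z₀) ⇒ ln z₀ = (ln z₁ − r·ln z₂)/(1 − r)
ln z₀ = (3.40120 − 0.85427×5.63479) / 0.14573 = -9.6923
z₀ = exp(-9.6923) = 0.00006176 m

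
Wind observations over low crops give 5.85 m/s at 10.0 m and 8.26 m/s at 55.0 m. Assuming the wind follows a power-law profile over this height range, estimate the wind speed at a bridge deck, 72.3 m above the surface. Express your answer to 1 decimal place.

8.7 m/s

First find α: α = ln(V₂/V₁)/ln(z₂/z₁) = ln(8.26/5.85)/ln(55.0/10.0) = 0.34498/1.70475 = 0.2024
Extrapolate from 55.0 m to 72.3 m: V₃ = 8.26 × (72.3/55.0)^0.2024 = 8.26 × 1.0569 = 8.7300 m/s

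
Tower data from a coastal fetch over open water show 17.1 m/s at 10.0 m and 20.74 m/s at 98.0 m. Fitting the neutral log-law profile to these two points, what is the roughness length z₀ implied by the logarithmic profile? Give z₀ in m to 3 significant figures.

Log law: V(z) ∝ ln(z/z₀). With r = V₁/V₂ = 17.1/20.74 = 0.82449,
r · ln(z₂/z₀) = ln(z₁/z₀) ⇒ ln z₀ = (ln z₁ − r·ln z₂)/(1 − r)
ln z₀ = (2.30259 − 0.82449×4.58497) / 0.17551 = -8.4196
z₀ = exp(-8.4196) = 0.0002205 m

z₀ ≈ 0.000221 m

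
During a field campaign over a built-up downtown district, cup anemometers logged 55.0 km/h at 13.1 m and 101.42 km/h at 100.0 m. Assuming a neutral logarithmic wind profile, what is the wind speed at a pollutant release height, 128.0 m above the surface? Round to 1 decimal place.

Log law: V ∝ ln(z/z₀). From the pair, with r = V₁/V₂ = 0.54230,
ln z₀ = (ln z₁ − r·ln z₂)/(1 − r) = (2.5726 − 0.54230×4.6052)/0.45770 = 0.1644 → z₀ = 1.179 m
V₃ = V₁ · ln(z₃/z₀)/ln(z₁/z₀) = 55.0 × 4.6877/2.4082 = 107.0578 km/h

107.1 km/h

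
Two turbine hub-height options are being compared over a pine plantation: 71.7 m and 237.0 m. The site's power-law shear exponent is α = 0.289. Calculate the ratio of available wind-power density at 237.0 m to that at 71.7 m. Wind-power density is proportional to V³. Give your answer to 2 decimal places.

2.82

Speed ratio: V_B/V_A = (z_B/z_A)^α = (237.0/71.7)^0.289 = (3.3054)^0.289 = 1.41272
Power-density ratio: P_B/P_A = (V_B/V_A)³ = (1.41272)³ = 2.81950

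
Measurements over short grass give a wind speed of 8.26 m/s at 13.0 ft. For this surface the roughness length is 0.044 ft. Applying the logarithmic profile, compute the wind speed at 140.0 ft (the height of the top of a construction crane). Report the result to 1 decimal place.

Log law: V(z) ∝ ln(z/z₀), so V₂/V₁ = ln(z₂/z₀) / ln(z₁/z₀).
ln(140.0/0.044) = 8.0652, ln(13.0/0.044) = 5.6885
V₂ = 8.26 × 8.0652/5.6885 = 8.26 × 1.4178 = 11.7111 m/s

11.7 m/s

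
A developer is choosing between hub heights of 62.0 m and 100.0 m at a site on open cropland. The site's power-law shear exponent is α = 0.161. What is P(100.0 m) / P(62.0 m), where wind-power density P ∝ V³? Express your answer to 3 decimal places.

1.260

Speed ratio: V_B/V_A = (z_B/z_A)^α = (100.0/62.0)^0.161 = (1.6129)^0.161 = 1.08000
Power-density ratio: P_B/P_A = (V_B/V_A)³ = (1.08000)³ = 1.25972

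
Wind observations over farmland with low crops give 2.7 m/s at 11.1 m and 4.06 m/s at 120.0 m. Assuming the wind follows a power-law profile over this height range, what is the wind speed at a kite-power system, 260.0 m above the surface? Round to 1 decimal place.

First find α: α = ln(V₂/V₁)/ln(z₂/z₁) = ln(4.06/2.7)/ln(120.0/11.1) = 0.40793/2.38055 = 0.1714
Extrapolate from 120.0 m to 260.0 m: V₃ = 4.06 × (260.0/120.0)^0.1714 = 4.06 × 1.1417 = 4.6352 m/s

4.6 m/s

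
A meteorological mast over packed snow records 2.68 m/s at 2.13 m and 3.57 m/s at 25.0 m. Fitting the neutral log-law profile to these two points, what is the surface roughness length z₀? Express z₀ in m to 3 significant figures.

z₀ ≈ 0.00128 m

Log law: V(z) ∝ ln(z/z₀). With r = V₁/V₂ = 2.68/3.57 = 0.75070,
r · ln(z₂/z₀) = ln(z₁/z₀) ⇒ ln z₀ = (ln z₁ − r·ln z₂)/(1 − r)
ln z₀ = (0.75612 − 0.75070×3.21888) / 0.24930 = -6.6598
z₀ = exp(-6.6598) = 0.001281 m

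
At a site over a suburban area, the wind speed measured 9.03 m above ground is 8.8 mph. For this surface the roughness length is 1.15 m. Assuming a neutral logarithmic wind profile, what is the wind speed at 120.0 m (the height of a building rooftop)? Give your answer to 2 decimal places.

Log law: V(z) ∝ ln(z/z₀), so V₂/V₁ = ln(z₂/z₀) / ln(z₁/z₀).
ln(120.0/1.15) = 4.6477, ln(9.03/1.15) = 2.0608
V₂ = 8.8 × 4.6477/2.0608 = 8.8 × 2.2553 = 19.8468 mph

19.85 mph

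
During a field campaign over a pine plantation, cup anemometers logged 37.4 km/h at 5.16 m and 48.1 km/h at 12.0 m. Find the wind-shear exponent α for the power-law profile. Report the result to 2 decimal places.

Power law: V₂/V₁ = (z₂/z₁)^α ⇒ α = ln(V₂/V₁) / ln(z₂/z₁)
α = ln(48.1/37.4) / ln(12.0/5.16) = ln(1.2861) / ln(2.3256)
  = 0.25161 / 0.84397 = 0.29813

α ≈ 0.30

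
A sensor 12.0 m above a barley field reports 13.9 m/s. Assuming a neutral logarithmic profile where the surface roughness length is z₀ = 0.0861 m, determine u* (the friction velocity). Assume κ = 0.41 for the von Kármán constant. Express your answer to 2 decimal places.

Log law: V(z) = (u*/κ) · ln(z/z₀) ⇒ u* = κ · V / ln(z/z₀)
u* = 0.41 × 13.9 / ln(12.0/0.0861) = 0.41 × 13.9 / 4.9372
   = 5.6990 / 4.9372 = 1.1543 m/s

u* ≈ 1.15 m/s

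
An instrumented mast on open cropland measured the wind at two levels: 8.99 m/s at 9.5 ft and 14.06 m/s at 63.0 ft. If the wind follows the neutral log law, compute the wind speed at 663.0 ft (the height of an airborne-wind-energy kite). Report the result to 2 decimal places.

20.37 m/s

Log law: V ∝ ln(z/z₀). From the pair, with r = V₁/V₂ = 0.63940,
ln z₀ = (ln z₁ − r·ln z₂)/(1 − r) = (2.2513 − 0.63940×4.1431)/0.36060 = -1.1033 → z₀ = 0.3318 ft
V₃ = V₁ · ln(z₃/z₀)/ln(z₁/z₀) = 8.99 × 7.6001/3.3546 = 20.3676 m/s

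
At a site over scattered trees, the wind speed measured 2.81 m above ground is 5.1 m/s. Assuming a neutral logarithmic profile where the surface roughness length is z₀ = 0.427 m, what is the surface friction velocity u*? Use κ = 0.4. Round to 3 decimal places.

Log law: V(z) = (u*/κ) · ln(z/z₀) ⇒ u* = κ · V / ln(z/z₀)
u* = 0.4 × 5.1 / ln(2.81/0.427) = 0.4 × 5.1 / 1.8842
   = 2.0400 / 1.8842 = 1.0827 m/s

u* ≈ 1.083 m/s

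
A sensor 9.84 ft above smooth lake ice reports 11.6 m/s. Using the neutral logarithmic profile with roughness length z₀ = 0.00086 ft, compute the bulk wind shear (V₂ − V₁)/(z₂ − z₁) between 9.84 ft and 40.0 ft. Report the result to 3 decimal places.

0.058 m/s/ft

Log law: V₂ = V₁ · ln(z₂/z₀)/ln(z₁/z₀) = 11.6 × 10.7475/9.3450 = 13.3408 m/s
ΔV/Δz = (13.3408 − 11.6)/(40.0 − 9.84) = 1.7408/30.1600 = 0.05772 m/s/ft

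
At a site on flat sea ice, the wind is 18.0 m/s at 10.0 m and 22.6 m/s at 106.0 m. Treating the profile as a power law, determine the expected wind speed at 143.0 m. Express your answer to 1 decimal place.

First find α: α = ln(V₂/V₁)/ln(z₂/z₁) = ln(22.6/18.0)/ln(106.0/10.0) = 0.22758/2.36085 = 0.0964
Extrapolate from 106.0 m to 143.0 m: V₃ = 22.6 × (143.0/106.0)^0.0964 = 22.6 × 1.0293 = 23.2618 m/s

23.3 m/s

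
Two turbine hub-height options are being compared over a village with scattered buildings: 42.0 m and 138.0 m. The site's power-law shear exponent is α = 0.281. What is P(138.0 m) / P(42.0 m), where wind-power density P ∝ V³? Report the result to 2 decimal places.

Speed ratio: V_B/V_A = (z_B/z_A)^α = (138.0/42.0)^0.281 = (3.2857)^0.281 = 1.39692
Power-density ratio: P_B/P_A = (V_B/V_A)³ = (1.39692)³ = 2.72596

2.73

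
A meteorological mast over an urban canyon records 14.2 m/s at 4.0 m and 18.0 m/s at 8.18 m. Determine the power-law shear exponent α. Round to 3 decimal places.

Power law: V₂/V₁ = (z₂/z₁)^α ⇒ α = ln(V₂/V₁) / ln(z₂/z₁)
α = ln(18.0/14.2) / ln(8.18/4.0) = ln(1.2676) / ln(2.0450)
  = 0.23713 / 0.71540 = 0.33147

α ≈ 0.331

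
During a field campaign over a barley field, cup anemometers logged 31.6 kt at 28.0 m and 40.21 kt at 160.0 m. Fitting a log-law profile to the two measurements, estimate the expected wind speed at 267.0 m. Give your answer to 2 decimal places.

42.74 kt

Log law: V ∝ ln(z/z₀). From the pair, with r = V₁/V₂ = 0.78587,
ln z₀ = (ln z₁ − r·ln z₂)/(1 − r) = (3.3322 − 0.78587×5.0752)/0.21413 = -3.0648 → z₀ = 0.04667 m
V₃ = V₁ · ln(z₃/z₀)/ln(z₁/z₀) = 31.6 × 8.6520/6.3970 = 42.7396 kt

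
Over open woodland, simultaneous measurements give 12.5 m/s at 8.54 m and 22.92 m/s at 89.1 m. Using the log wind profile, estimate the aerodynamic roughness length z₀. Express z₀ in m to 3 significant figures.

z₀ ≈ 0.513 m

Log law: V(z) ∝ ln(z/z₀). With r = V₁/V₂ = 12.5/22.92 = 0.54538,
r · ln(z₂/z₀) = ln(z₁/z₀) ⇒ ln z₀ = (ln z₁ − r·ln z₂)/(1 − r)
ln z₀ = (2.14476 − 0.54538×4.48976) / 0.45462 = -0.6683
z₀ = exp(-0.6683) = 0.5126 m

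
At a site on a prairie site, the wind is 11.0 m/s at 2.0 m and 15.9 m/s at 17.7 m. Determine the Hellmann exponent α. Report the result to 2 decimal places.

Power law: V₂/V₁ = (z₂/z₁)^α ⇒ α = ln(V₂/V₁) / ln(z₂/z₁)
α = ln(15.9/11.0) / ln(17.7/2.0) = ln(1.4455) / ln(8.8500)
  = 0.36842 / 2.18042 = 0.16897

α ≈ 0.17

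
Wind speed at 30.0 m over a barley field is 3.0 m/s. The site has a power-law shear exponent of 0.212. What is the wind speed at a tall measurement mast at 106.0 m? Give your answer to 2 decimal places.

Power-law profile: V₂ = V₁ · (z₂/z₁)^α
V₂ = 3.0 × (106.0/30.0)^0.212 = 3.0 × (3.5333)^0.212
    = 3.0 × 1.3068 = 3.9205 m/s

3.92 m/s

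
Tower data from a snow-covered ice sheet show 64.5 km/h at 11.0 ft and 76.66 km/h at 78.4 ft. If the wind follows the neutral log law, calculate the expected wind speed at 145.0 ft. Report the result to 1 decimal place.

80.5 km/h

Log law: V ∝ ln(z/z₀). From the pair, with r = V₁/V₂ = 0.84138,
ln z₀ = (ln z₁ − r·ln z₂)/(1 − r) = (2.3979 − 0.84138×4.3618)/0.15862 = -8.0193 → z₀ = 0.0003290 ft
V₃ = V₁ · ln(z₃/z₀)/ln(z₁/z₀) = 64.5 × 12.9961/10.4172 = 80.4673 km/h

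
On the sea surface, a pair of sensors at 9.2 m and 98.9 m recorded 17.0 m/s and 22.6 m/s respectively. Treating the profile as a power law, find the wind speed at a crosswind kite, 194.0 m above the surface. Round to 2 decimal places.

24.50 m/s

First find α: α = ln(V₂/V₁)/ln(z₂/z₁) = ln(22.6/17.0)/ln(98.9/9.2) = 0.28474/2.37491 = 0.1199
Extrapolate from 98.9 m to 194.0 m: V₃ = 22.6 × (194.0/98.9)^0.1199 = 22.6 × 1.0841 = 24.5014 m/s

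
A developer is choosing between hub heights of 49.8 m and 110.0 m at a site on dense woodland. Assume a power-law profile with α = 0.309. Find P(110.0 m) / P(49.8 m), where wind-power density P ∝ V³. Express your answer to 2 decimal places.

Speed ratio: V_B/V_A = (z_B/z_A)^α = (110.0/49.8)^0.309 = (2.2088)^0.309 = 1.27746
Power-density ratio: P_B/P_A = (V_B/V_A)³ = (1.27746)³ = 2.08468

2.08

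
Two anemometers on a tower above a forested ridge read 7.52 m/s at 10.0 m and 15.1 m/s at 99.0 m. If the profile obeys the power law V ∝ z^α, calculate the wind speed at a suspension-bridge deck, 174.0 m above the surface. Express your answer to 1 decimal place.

17.9 m/s

First find α: α = ln(V₂/V₁)/ln(z₂/z₁) = ln(15.1/7.52)/ln(99.0/10.0) = 0.69713/2.29253 = 0.3041
Extrapolate from 99.0 m to 174.0 m: V₃ = 15.1 × (174.0/99.0)^0.3041 = 15.1 × 1.1871 = 17.9247 m/s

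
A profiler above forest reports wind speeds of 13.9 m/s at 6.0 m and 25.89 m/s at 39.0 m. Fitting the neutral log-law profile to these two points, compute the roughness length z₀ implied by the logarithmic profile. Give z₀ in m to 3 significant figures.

Log law: V(z) ∝ ln(z/z₀). With r = V₁/V₂ = 13.9/25.89 = 0.53689,
r · ln(z₂/z₀) = ln(z₁/z₀) ⇒ ln z₀ = (ln z₁ − r·ln z₂)/(1 − r)
ln z₀ = (1.79176 − 0.53689×3.66356) / 0.46311 = -0.3782
z₀ = exp(-0.3782) = 0.6851 m

z₀ ≈ 0.685 m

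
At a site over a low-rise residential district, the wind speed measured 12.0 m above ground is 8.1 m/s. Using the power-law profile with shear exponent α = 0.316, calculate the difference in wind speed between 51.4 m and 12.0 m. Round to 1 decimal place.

Power law: V₂ = V₁ · (z₂/z₁)^α = 8.1 × (4.2833)^0.316 = 12.8271 m/s
ΔV = 12.8271 − 8.1 = 4.7271 m/s

4.7 m/s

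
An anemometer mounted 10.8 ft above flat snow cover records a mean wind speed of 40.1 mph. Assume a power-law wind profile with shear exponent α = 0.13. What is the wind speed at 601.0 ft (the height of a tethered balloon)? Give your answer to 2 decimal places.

Power-law profile: V₂ = V₁ · (z₂/z₁)^α
V₂ = 40.1 × (601.0/10.8)^0.13 = 40.1 × (55.6481)^0.13
    = 40.1 × 1.6862 = 67.6165 mph

67.62 mph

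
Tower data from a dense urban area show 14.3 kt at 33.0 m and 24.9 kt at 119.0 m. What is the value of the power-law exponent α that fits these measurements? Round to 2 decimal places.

α ≈ 0.43

Power law: V₂/V₁ = (z₂/z₁)^α ⇒ α = ln(V₂/V₁) / ln(z₂/z₁)
α = ln(24.9/14.3) / ln(119.0/33.0) = ln(1.7413) / ln(3.6061)
  = 0.55461 / 1.28262 = 0.43240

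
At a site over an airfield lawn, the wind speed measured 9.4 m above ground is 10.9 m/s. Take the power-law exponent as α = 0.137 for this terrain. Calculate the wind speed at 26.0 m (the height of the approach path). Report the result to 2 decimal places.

Power-law profile: V₂ = V₁ · (z₂/z₁)^α
V₂ = 10.9 × (26.0/9.4)^0.137 = 10.9 × (2.7660)^0.137
    = 10.9 × 1.1496 = 12.5302 m/s

12.53 m/s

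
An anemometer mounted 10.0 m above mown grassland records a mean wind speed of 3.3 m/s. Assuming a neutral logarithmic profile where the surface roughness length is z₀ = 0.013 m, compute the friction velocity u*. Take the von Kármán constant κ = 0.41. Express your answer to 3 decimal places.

Log law: V(z) = (u*/κ) · ln(z/z₀) ⇒ u* = κ · V / ln(z/z₀)
u* = 0.41 × 3.3 / ln(10.0/0.013) = 0.41 × 3.3 / 6.6454
   = 1.3530 / 6.6454 = 0.2036 m/s

u* ≈ 0.204 m/s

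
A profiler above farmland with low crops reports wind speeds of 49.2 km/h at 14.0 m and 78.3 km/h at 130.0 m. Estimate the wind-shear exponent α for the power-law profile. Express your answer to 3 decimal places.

Power law: V₂/V₁ = (z₂/z₁)^α ⇒ α = ln(V₂/V₁) / ln(z₂/z₁)
α = ln(78.3/49.2) / ln(130.0/14.0) = ln(1.5915) / ln(9.2857)
  = 0.46465 / 2.22848 = 0.20851

α ≈ 0.209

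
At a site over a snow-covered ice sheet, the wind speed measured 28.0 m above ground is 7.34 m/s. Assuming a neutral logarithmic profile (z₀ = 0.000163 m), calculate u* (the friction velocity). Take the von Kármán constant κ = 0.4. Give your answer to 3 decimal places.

Log law: V(z) = (u*/κ) · ln(z/z₀) ⇒ u* = κ · V / ln(z/z₀)
u* = 0.4 × 7.34 / ln(28.0/0.000163) = 0.4 × 7.34 / 12.0540
   = 2.9360 / 12.0540 = 0.2436 m/s

u* ≈ 0.244 m/s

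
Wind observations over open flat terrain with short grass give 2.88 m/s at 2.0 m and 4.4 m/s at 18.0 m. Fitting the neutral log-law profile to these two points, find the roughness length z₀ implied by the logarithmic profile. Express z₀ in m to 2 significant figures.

z₀ ≈ 0.031 m

Log law: V(z) ∝ ln(z/z₀). With r = V₁/V₂ = 2.88/4.4 = 0.65455,
r · ln(z₂/z₀) = ln(z₁/z₀) ⇒ ln z₀ = (ln z₁ − r·ln z₂)/(1 − r)
ln z₀ = (0.69315 − 0.65455×2.89037) / 0.34545 = -3.4700
z₀ = exp(-3.4700) = 0.03112 m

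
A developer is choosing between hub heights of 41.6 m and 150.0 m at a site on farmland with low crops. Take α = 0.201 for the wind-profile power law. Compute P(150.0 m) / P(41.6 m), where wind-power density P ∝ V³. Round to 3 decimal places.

Speed ratio: V_B/V_A = (z_B/z_A)^α = (150.0/41.6)^0.201 = (3.6058)^0.201 = 1.29407
Power-density ratio: P_B/P_A = (V_B/V_A)³ = (1.29407)³ = 2.16705

2.167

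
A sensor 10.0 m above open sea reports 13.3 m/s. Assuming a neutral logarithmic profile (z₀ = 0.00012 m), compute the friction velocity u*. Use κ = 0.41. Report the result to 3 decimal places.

Log law: V(z) = (u*/κ) · ln(z/z₀) ⇒ u* = κ · V / ln(z/z₀)
u* = 0.41 × 13.3 / ln(10.0/0.00012) = 0.41 × 13.3 / 11.3306
   = 5.4530 / 11.3306 = 0.4813 m/s

u* ≈ 0.481 m/s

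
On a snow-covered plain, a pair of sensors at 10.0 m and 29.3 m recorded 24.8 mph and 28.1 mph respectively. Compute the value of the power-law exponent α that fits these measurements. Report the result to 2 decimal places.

Power law: V₂/V₁ = (z₂/z₁)^α ⇒ α = ln(V₂/V₁) / ln(z₂/z₁)
α = ln(28.1/24.8) / ln(29.3/10.0) = ln(1.1331) / ln(2.9300)
  = 0.12493 / 1.07500 = 0.11621

α ≈ 0.12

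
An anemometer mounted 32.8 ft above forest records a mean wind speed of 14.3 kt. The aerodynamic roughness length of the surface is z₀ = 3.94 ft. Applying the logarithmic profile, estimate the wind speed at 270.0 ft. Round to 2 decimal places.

Log law: V(z) ∝ ln(z/z₀), so V₂/V₁ = ln(z₂/z₀) / ln(z₁/z₀).
ln(270.0/3.94) = 4.2272, ln(32.8/3.94) = 2.1192
V₂ = 14.3 × 4.2272/2.1192 = 14.3 × 1.9947 = 28.5241 kt

28.52 kt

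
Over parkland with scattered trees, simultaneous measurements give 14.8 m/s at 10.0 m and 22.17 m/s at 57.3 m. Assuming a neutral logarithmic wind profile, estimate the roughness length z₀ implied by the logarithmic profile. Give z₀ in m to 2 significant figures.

z₀ ≈ 0.30 m

Log law: V(z) ∝ ln(z/z₀). With r = V₁/V₂ = 14.8/22.17 = 0.66757,
r · ln(z₂/z₀) = ln(z₁/z₀) ⇒ ln z₀ = (ln z₁ − r·ln z₂)/(1 − r)
ln z₀ = (2.30259 − 0.66757×4.04830) / 0.33243 = -1.2031
z₀ = exp(-1.2031) = 0.3003 m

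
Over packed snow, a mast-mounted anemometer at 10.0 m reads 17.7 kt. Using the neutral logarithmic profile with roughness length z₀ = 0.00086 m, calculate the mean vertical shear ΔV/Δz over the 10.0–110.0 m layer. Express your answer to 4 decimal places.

0.0453 kt/m

Log law: V₂ = V₁ · ln(z₂/z₀)/ln(z₁/z₀) = 17.7 × 11.7591/9.3612 = 22.2339 kt
ΔV/Δz = (22.2339 − 17.7)/(110.0 − 10.0) = 4.5339/100.0000 = 0.04534 kt/m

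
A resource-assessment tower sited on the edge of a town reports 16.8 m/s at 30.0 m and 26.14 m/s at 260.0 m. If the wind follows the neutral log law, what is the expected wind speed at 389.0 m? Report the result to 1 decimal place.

27.9 m/s

Log law: V ∝ ln(z/z₀). From the pair, with r = V₁/V₂ = 0.64269,
ln z₀ = (ln z₁ − r·ln z₂)/(1 − r) = (3.4012 − 0.64269×5.5607)/0.35731 = -0.4831 → z₀ = 0.6169 m
V₃ = V₁ · ln(z₃/z₀)/ln(z₁/z₀) = 16.8 × 6.4467/3.8843 = 27.8826 m/s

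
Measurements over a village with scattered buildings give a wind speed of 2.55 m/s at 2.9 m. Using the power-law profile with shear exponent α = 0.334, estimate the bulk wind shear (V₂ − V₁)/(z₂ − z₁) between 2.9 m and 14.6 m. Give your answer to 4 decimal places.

0.1560 m/s/m

Power law: V₂ = V₁ · (z₂/z₁)^α = 2.55 × (5.0345)^0.334 = 4.3752 m/s
ΔV/Δz = (4.3752 − 2.55)/(14.6 − 2.9) = 1.8252/11.7000 = 0.15600 m/s/m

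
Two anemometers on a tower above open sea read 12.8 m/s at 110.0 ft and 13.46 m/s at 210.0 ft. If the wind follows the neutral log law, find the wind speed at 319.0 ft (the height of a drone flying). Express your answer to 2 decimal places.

13.89 m/s

Log law: V ∝ ln(z/z₀). From the pair, with r = V₁/V₂ = 0.95097,
ln z₀ = (ln z₁ − r·ln z₂)/(1 − r) = (4.7005 − 0.95097×5.3471)/0.04903 = -7.8402 → z₀ = 0.0003936 ft
V₃ = V₁ · ln(z₃/z₀)/ln(z₁/z₀) = 12.8 × 13.6054/12.5406 = 13.8867 m/s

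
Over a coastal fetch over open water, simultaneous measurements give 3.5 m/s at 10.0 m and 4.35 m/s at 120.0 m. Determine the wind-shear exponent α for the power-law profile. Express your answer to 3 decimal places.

α ≈ 0.087

Power law: V₂/V₁ = (z₂/z₁)^α ⇒ α = ln(V₂/V₁) / ln(z₂/z₁)
α = ln(4.35/3.5) / ln(120.0/10.0) = ln(1.2429) / ln(12.0000)
  = 0.21741 / 2.48491 = 0.08749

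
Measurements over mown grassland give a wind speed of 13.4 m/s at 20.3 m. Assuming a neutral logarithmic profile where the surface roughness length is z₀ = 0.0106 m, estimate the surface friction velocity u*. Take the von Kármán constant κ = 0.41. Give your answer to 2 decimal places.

Log law: V(z) = (u*/κ) · ln(z/z₀) ⇒ u* = κ · V / ln(z/z₀)
u* = 0.41 × 13.4 / ln(20.3/0.0106) = 0.41 × 13.4 / 7.5575
   = 5.4940 / 7.5575 = 0.7270 m/s

u* ≈ 0.73 m/s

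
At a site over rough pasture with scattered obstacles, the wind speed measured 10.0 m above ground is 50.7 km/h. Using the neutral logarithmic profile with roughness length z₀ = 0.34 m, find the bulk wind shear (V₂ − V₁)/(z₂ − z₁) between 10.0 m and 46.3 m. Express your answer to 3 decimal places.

Log law: V₂ = V₁ · ln(z₂/z₀)/ln(z₁/z₀) = 50.7 × 4.9140/3.3814 = 73.6789 km/h
ΔV/Δz = (73.6789 − 50.7)/(46.3 − 10.0) = 22.9789/36.3000 = 0.63303 km/h/m

0.633 km/h/m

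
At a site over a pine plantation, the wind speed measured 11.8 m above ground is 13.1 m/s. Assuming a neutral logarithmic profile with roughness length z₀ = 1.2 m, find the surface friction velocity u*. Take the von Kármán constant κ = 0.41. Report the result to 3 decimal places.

Log law: V(z) = (u*/κ) · ln(z/z₀) ⇒ u* = κ · V / ln(z/z₀)
u* = 0.41 × 13.1 / ln(11.8/1.2) = 0.41 × 13.1 / 2.2858
   = 5.3710 / 2.2858 = 2.3497 m/s

u* ≈ 2.350 m/s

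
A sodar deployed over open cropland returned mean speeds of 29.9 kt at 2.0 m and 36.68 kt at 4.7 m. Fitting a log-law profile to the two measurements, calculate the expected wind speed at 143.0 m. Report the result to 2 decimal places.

Log law: V ∝ ln(z/z₀). From the pair, with r = V₁/V₂ = 0.81516,
ln z₀ = (ln z₁ − r·ln z₂)/(1 − r) = (0.6931 − 0.81516×1.5476)/0.18484 = -3.0748 → z₀ = 0.04620 m
V₃ = V₁ · ln(z₃/z₀)/ln(z₁/z₀) = 29.9 × 8.0377/3.7680 = 63.7811 kt

63.78 kt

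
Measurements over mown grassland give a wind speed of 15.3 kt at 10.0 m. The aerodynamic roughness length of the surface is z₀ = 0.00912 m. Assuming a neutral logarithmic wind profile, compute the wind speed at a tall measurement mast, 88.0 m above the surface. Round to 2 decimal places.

20.05 kt

Log law: V(z) ∝ ln(z/z₀), so V₂/V₁ = ln(z₂/z₀) / ln(z₁/z₀).
ln(88.0/0.00912) = 9.1746, ln(10.0/0.00912) = 6.9999
V₂ = 15.3 × 9.1746/6.9999 = 15.3 × 1.3107 = 20.0535 kt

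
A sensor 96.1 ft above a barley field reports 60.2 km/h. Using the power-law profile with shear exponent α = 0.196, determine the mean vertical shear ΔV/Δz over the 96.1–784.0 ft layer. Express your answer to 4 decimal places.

0.0445 km/h/ft

Power law: V₂ = V₁ · (z₂/z₁)^α = 60.2 × (8.1582)^0.196 = 90.8382 km/h
ΔV/Δz = (90.8382 − 60.2)/(784.0 − 96.1) = 30.6382/687.9000 = 0.04454 km/h/ft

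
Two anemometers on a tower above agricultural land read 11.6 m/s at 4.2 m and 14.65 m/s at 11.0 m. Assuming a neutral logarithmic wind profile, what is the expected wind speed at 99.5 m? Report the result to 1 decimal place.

Log law: V ∝ ln(z/z₀). From the pair, with r = V₁/V₂ = 0.79181,
ln z₀ = (ln z₁ − r·ln z₂)/(1 − r) = (1.4351 − 0.79181×2.3979)/0.20819 = -2.2268 → z₀ = 0.1079 m
V₃ = V₁ · ln(z₃/z₀)/ln(z₁/z₀) = 11.6 × 6.8269/3.6618 = 21.6263 m/s

21.6 m/s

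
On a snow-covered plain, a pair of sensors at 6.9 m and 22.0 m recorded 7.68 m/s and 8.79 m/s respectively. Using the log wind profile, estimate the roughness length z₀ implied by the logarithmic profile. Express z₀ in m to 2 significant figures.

Log law: V(z) ∝ ln(z/z₀). With r = V₁/V₂ = 7.68/8.79 = 0.87372,
r · ln(z₂/z₀) = ln(z₁/z₀) ⇒ ln z₀ = (ln z₁ − r·ln z₂)/(1 − r)
ln z₀ = (1.93152 − 0.87372×3.09104) / 0.12628 = -6.0911
z₀ = exp(-6.0911) = 0.002263 m

z₀ ≈ 0.0023 m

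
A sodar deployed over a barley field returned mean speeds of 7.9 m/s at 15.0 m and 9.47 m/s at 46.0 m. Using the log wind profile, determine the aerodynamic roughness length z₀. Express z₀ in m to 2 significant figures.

z₀ ≈ 0.053 m

Log law: V(z) ∝ ln(z/z₀). With r = V₁/V₂ = 7.9/9.47 = 0.83421,
r · ln(z₂/z₀) = ln(z₁/z₀) ⇒ ln z₀ = (ln z₁ − r·ln z₂)/(1 − r)
ln z₀ = (2.70805 − 0.83421×3.82864) / 0.16579 = -2.9306
z₀ = exp(-2.9306) = 0.05337 m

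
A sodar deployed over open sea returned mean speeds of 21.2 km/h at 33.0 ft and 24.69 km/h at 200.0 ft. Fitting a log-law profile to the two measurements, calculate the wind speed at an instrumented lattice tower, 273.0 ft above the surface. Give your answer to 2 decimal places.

Log law: V ∝ ln(z/z₀). From the pair, with r = V₁/V₂ = 0.85865,
ln z₀ = (ln z₁ − r·ln z₂)/(1 − r) = (3.4965 − 0.85865×5.2983)/0.14135 = -7.4486 → z₀ = 0.0005823 ft
V₃ = V₁ · ln(z₃/z₀)/ln(z₁/z₀) = 21.2 × 13.0581/10.9451 = 25.2927 km/h

25.29 km/h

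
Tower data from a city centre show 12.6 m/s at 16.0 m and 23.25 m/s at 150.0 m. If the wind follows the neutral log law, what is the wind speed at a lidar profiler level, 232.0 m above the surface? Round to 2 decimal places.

Log law: V ∝ ln(z/z₀). From the pair, with r = V₁/V₂ = 0.54194,
ln z₀ = (ln z₁ − r·ln z₂)/(1 − r) = (2.7726 − 0.54194×5.0106)/0.45806 = 0.1248 → z₀ = 1.133 m
V₃ = V₁ · ln(z₃/z₀)/ln(z₁/z₀) = 12.6 × 5.3220/2.6478 = 25.3252 m/s

25.33 m/s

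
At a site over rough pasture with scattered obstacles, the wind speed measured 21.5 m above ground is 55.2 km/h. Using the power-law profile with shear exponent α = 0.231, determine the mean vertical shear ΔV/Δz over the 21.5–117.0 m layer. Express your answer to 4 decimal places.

0.2768 km/h/m

Power law: V₂ = V₁ · (z₂/z₁)^α = 55.2 × (5.4419)^0.231 = 81.6388 km/h
ΔV/Δz = (81.6388 − 55.2)/(117.0 − 21.5) = 26.4388/95.5000 = 0.27685 km/h/m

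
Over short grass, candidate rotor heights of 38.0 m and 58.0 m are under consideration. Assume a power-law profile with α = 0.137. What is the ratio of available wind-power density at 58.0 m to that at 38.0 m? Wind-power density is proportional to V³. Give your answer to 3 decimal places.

Speed ratio: V_B/V_A = (z_B/z_A)^α = (58.0/38.0)^0.137 = (1.5263)^0.137 = 1.05964
Power-density ratio: P_B/P_A = (V_B/V_A)³ = (1.05964)³ = 1.18981

1.190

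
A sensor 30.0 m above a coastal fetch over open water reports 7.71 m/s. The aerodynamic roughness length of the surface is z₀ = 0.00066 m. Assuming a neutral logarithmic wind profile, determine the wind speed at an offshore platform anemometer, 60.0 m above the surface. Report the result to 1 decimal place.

Log law: V(z) ∝ ln(z/z₀), so V₂/V₁ = ln(z₂/z₀) / ln(z₁/z₀).
ln(60.0/0.00066) = 11.4176, ln(30.0/0.00066) = 10.7245
V₂ = 7.71 × 11.4176/10.7245 = 7.71 × 1.0646 = 8.2083 m/s

8.2 m/s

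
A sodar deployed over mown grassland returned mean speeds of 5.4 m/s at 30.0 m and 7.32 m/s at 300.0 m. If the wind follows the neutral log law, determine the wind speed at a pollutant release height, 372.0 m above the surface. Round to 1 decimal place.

Log law: V ∝ ln(z/z₀). From the pair, with r = V₁/V₂ = 0.73770,
ln z₀ = (ln z₁ − r·ln z₂)/(1 − r) = (3.4012 − 0.73770×5.7038)/0.26230 = -3.0748 → z₀ = 0.04620 m
V₃ = V₁ · ln(z₃/z₀)/ln(z₁/z₀) = 5.4 × 8.9937/6.4760 = 7.4994 m/s

7.5 m/s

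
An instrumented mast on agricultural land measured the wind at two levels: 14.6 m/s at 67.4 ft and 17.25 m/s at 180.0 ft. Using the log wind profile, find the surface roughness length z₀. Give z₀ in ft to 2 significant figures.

Log law: V(z) ∝ ln(z/z₀). With r = V₁/V₂ = 14.6/17.25 = 0.84638,
r · ln(z₂/z₀) = ln(z₁/z₀) ⇒ ln z₀ = (ln z₁ − r·ln z₂)/(1 − r)
ln z₀ = (4.21065 − 0.84638×5.19296) / 0.15362 = -1.2013
z₀ = exp(-1.2013) = 0.3008 ft

z₀ ≈ 0.30 ft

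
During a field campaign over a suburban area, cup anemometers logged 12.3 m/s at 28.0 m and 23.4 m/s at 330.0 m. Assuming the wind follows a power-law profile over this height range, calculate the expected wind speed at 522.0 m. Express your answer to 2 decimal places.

First find α: α = ln(V₂/V₁)/ln(z₂/z₁) = ln(23.4/12.3)/ln(330.0/28.0) = 0.64314/2.46689 = 0.2607
Extrapolate from 330.0 m to 522.0 m: V₃ = 23.4 × (522.0/330.0)^0.2607 = 23.4 × 1.1270 = 26.3717 m/s

26.37 m/s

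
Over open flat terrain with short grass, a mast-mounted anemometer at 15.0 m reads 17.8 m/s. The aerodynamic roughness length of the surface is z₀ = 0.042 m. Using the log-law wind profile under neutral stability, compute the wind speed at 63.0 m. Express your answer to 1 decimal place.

Log law: V(z) ∝ ln(z/z₀), so V₂/V₁ = ln(z₂/z₀) / ln(z₁/z₀).
ln(63.0/0.042) = 7.3132, ln(15.0/0.042) = 5.8781
V₂ = 17.8 × 7.3132/5.8781 = 17.8 × 1.2441 = 22.1457 m/s

22.1 m/s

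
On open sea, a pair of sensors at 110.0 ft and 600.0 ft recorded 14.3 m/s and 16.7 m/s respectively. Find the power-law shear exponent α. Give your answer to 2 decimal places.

α ≈ 0.09

Power law: V₂/V₁ = (z₂/z₁)^α ⇒ α = ln(V₂/V₁) / ln(z₂/z₁)
α = ln(16.7/14.3) / ln(600.0/110.0) = ln(1.1678) / ln(5.4545)
  = 0.15515 / 1.69645 = 0.09146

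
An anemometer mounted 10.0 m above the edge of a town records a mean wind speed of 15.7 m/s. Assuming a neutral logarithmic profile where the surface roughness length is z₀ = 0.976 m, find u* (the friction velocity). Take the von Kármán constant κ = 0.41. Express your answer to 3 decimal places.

u* ≈ 2.766 m/s

Log law: V(z) = (u*/κ) · ln(z/z₀) ⇒ u* = κ · V / ln(z/z₀)
u* = 0.41 × 15.7 / ln(10.0/0.976) = 0.41 × 15.7 / 2.3269
   = 6.4370 / 2.3269 = 2.7664 m/s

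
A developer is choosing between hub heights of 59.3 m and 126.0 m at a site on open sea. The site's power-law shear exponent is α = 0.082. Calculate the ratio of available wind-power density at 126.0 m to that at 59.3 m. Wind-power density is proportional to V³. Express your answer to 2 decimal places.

Speed ratio: V_B/V_A = (z_B/z_A)^α = (126.0/59.3)^0.082 = (2.1248)^0.082 = 1.06375
Power-density ratio: P_B/P_A = (V_B/V_A)³ = (1.06375)³ = 1.20370

1.20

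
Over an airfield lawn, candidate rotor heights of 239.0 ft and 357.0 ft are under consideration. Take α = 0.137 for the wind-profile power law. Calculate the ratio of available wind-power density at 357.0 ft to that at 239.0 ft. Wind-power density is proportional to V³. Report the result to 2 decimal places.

1.18

Speed ratio: V_B/V_A = (z_B/z_A)^α = (357.0/239.0)^0.137 = (1.4937)^0.137 = 1.05651
Power-density ratio: P_B/P_A = (V_B/V_A)³ = (1.05651)³ = 1.17930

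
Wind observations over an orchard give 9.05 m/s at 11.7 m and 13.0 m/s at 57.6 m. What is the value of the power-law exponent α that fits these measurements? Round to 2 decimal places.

α ≈ 0.23

Power law: V₂/V₁ = (z₂/z₁)^α ⇒ α = ln(V₂/V₁) / ln(z₂/z₁)
α = ln(13.0/9.05) / ln(57.6/11.7) = ln(1.4365) / ln(4.9231)
  = 0.36218 / 1.59393 = 0.22723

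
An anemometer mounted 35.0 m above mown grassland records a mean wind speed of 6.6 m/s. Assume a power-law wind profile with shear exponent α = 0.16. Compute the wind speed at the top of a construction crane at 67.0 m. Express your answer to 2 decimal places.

7.32 m/s

Power-law profile: V₂ = V₁ · (z₂/z₁)^α
V₂ = 6.6 × (67.0/35.0)^0.16 = 6.6 × (1.9143)^0.16
    = 6.6 × 1.1095 = 7.3226 m/s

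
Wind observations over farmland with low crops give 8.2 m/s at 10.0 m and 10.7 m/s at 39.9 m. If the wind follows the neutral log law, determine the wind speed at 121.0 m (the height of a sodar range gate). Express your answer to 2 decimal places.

Log law: V ∝ ln(z/z₀). From the pair, with r = V₁/V₂ = 0.76636,
ln z₀ = (ln z₁ − r·ln z₂)/(1 − r) = (2.3026 − 0.76636×3.6864)/0.23364 = -2.2363 → z₀ = 0.1069 m
V₃ = V₁ · ln(z₃/z₀)/ln(z₁/z₀) = 8.2 × 7.0320/4.5388 = 12.7043 m/s

12.70 m/s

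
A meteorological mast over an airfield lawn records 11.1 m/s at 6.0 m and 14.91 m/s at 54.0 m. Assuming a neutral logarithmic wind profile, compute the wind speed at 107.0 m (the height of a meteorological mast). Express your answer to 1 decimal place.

16.1 m/s

Log law: V ∝ ln(z/z₀). From the pair, with r = V₁/V₂ = 0.74447,
ln z₀ = (ln z₁ − r·ln z₂)/(1 − r) = (1.7918 − 0.74447×3.9890)/0.25553 = -4.6096 → z₀ = 0.009956 m
V₃ = V₁ · ln(z₃/z₀)/ln(z₁/z₀) = 11.1 × 9.2824/6.4014 = 16.0958 m/s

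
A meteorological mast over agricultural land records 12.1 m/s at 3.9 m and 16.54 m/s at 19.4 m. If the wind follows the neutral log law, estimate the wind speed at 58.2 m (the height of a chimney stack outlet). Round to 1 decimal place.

19.6 m/s

Log law: V ∝ ln(z/z₀). From the pair, with r = V₁/V₂ = 0.73156,
ln z₀ = (ln z₁ − r·ln z₂)/(1 − r) = (1.3610 − 0.73156×2.9653)/0.26844 = -3.0111 → z₀ = 0.04924 m
V₃ = V₁ · ln(z₃/z₀)/ln(z₁/z₀) = 12.1 × 7.0750/4.3721 = 19.5805 m/s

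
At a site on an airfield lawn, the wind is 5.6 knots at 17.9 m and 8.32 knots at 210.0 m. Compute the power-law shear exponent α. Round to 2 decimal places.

α ≈ 0.16

Power law: V₂/V₁ = (z₂/z₁)^α ⇒ α = ln(V₂/V₁) / ln(z₂/z₁)
α = ln(8.32/5.6) / ln(210.0/17.9) = ln(1.4857) / ln(11.7318)
  = 0.39590 / 2.46231 = 0.16078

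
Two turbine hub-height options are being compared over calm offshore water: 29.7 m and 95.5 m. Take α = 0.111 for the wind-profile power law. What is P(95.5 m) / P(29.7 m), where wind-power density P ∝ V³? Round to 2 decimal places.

Speed ratio: V_B/V_A = (z_B/z_A)^α = (95.5/29.7)^0.111 = (3.2155)^0.111 = 1.13842
Power-density ratio: P_B/P_A = (V_B/V_A)³ = (1.13842)³ = 1.47541

1.48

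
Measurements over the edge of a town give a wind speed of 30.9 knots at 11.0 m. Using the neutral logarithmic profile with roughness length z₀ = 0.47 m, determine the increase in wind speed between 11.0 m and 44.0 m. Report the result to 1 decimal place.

Log law: V₂ = V₁ · ln(z₂/z₀)/ln(z₁/z₀) = 30.9 × 4.5392/3.1529 = 44.4863 knots
ΔV = 44.4863 − 30.9 = 13.5863 knots

13.6 knots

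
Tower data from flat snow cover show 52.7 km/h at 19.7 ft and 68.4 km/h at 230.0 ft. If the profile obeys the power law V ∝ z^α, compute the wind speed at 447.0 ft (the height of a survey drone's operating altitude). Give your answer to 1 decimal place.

73.4 km/h

First find α: α = ln(V₂/V₁)/ln(z₂/z₁) = ln(68.4/52.7)/ln(230.0/19.7) = 0.26076/2.45746 = 0.1061
Extrapolate from 230.0 ft to 447.0 ft: V₃ = 68.4 × (447.0/230.0)^0.1061 = 68.4 × 1.0731 = 73.3968 km/h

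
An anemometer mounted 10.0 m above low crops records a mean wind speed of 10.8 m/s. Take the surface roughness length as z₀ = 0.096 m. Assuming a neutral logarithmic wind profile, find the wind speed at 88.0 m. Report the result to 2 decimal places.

15.86 m/s

Log law: V(z) ∝ ln(z/z₀), so V₂/V₁ = ln(z₂/z₀) / ln(z₁/z₀).
ln(88.0/0.096) = 6.8207, ln(10.0/0.096) = 4.6460
V₂ = 10.8 × 6.8207/4.6460 = 10.8 × 1.4681 = 15.8554 m/s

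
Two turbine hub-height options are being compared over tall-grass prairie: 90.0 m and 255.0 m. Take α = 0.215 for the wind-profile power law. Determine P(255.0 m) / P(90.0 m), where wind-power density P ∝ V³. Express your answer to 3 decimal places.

1.958

Speed ratio: V_B/V_A = (z_B/z_A)^α = (255.0/90.0)^0.215 = (2.8333)^0.215 = 1.25096
Power-density ratio: P_B/P_A = (V_B/V_A)³ = (1.25096)³ = 1.95764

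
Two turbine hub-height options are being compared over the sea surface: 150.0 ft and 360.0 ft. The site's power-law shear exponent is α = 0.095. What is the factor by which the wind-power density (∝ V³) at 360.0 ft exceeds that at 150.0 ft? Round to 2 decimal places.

Speed ratio: V_B/V_A = (z_B/z_A)^α = (360.0/150.0)^0.095 = (2.4000)^0.095 = 1.08673
Power-density ratio: P_B/P_A = (V_B/V_A)³ = (1.08673)³ = 1.28339

1.28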